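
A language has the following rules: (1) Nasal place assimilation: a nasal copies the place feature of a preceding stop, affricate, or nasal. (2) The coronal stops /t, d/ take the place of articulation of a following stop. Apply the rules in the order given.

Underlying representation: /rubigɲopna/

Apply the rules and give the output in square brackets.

Rule 1: /ɲ/ after /g/ (velar) → [ŋ]
Rule 1: /n/ after /p/ (labial) → [m]
After rule 1: rubigŋopma
Rule 2: no segment meets the rule's conditions; no change.

[rubigŋopma]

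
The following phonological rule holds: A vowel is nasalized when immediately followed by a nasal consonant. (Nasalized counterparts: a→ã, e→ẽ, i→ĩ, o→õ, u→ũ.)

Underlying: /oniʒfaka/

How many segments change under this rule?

1

/o/ before nasal /n/ → [õ]
1 segment changes.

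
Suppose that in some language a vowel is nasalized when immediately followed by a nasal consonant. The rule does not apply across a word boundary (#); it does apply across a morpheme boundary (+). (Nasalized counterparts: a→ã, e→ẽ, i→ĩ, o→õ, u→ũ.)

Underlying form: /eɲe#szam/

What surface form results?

[ẽɲe#szãm]

/e/ before nasal /ɲ/ → [ẽ]
/a/ before nasal /m/ → [ã]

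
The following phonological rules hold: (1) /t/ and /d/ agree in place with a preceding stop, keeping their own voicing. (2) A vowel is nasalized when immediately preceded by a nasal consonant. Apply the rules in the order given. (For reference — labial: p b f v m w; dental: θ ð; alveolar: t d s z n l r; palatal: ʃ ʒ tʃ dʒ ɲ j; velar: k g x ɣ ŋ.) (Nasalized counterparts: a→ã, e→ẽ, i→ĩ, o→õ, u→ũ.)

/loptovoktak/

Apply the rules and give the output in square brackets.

[loppovokkak]

Rule 1: /t/ after /p/ (labial) → [p]
Rule 1: /t/ after /k/ (velar) → [k]
After rule 1: loppovokkak
Rule 2: no segment meets the rule's conditions; no change.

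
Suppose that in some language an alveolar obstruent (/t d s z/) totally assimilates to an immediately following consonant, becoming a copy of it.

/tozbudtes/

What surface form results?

[tobbuttes]

/z/ before /b/ → [b] (total assimilation)
/d/ before /t/ → [t] (total assimilation)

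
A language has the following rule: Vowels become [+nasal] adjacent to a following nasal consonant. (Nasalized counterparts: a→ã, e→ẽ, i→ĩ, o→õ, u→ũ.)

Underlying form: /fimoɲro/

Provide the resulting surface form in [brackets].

/i/ before nasal /m/ → [ĩ]
/o/ before nasal /ɲ/ → [õ]

[fĩmõɲro]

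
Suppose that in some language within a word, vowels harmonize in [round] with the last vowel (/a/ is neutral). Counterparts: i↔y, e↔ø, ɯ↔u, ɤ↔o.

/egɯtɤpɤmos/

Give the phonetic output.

/e/ harmonizes with /o/ ([+round]) → [ø]
/ɯ/ harmonizes with /o/ ([+round]) → [u]
/ɤ/ harmonizes with /o/ ([+round]) → [o]
/ɤ/ harmonizes with /o/ ([+round]) → [o]

[øgutopomos]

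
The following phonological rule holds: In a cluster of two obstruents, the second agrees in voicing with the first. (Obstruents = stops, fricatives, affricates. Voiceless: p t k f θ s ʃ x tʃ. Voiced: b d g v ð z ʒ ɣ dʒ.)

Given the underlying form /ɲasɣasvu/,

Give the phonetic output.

[ɲasxasfu]

/ɣ/ after /s/ (voiceless) → [x]
/v/ after /s/ (voiceless) → [f]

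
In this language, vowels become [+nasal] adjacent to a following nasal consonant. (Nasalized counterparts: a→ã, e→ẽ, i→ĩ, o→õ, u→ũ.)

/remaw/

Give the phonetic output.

[rẽmaw]

/e/ before nasal /m/ → [ẽ]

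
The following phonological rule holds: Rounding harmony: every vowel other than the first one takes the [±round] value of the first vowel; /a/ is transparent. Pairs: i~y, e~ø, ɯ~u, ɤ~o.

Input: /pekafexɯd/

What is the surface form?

[pekafexɯd]

no segment meets the rule's conditions; no change.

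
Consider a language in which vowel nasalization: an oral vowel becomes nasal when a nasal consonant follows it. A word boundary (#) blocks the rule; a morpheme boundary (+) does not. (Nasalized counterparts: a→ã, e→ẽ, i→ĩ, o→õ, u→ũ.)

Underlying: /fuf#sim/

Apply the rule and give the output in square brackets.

[fuf#sĩm]

/i/ before nasal /m/ → [ĩ]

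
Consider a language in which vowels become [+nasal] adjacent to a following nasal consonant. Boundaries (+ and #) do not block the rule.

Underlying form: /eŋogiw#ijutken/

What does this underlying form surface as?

/e/ before nasal /ŋ/ → [ẽ]
/e/ before nasal /n/ → [ẽ]

[ẽŋogiw#ijutkẽn]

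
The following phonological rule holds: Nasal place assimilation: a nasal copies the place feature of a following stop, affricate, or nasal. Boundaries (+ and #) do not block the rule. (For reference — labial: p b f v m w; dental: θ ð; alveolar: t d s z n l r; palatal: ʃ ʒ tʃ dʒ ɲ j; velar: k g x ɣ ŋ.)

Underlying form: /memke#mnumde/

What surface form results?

[meŋke#nnunde]

/m/ before /k/ (velar) → [ŋ]
/m/ before /n/ (alveolar) → [n]
/m/ before /d/ (alveolar) → [n]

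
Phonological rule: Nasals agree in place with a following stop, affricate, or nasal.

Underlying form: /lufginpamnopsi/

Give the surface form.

/n/ before /p/ (labial) → [m]
/m/ before /n/ (alveolar) → [n]

[lufgimpannopsi]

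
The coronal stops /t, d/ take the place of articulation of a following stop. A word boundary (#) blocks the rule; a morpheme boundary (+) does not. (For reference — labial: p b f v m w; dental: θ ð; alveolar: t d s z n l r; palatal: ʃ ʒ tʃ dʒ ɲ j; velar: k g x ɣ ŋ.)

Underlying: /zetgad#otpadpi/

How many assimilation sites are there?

3

/t/ before /g/ (velar) → [k]
/t/ before /p/ (labial) → [p]
/d/ before /p/ (labial) → [b]
3 segments change.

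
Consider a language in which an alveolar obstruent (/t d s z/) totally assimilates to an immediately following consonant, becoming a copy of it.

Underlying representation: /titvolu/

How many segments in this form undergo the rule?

/t/ before /v/ → [v] (total assimilation)
1 segment changes.

1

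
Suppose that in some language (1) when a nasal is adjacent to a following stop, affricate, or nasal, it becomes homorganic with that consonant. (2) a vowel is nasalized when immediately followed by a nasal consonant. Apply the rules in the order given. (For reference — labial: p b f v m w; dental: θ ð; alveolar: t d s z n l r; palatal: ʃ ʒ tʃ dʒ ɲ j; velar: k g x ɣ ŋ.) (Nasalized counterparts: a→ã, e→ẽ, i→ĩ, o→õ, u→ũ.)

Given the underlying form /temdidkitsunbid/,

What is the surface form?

Rule 1: /m/ before /d/ (alveolar) → [n]
Rule 1: /n/ before /b/ (labial) → [m]
After rule 1: tendidkitsumbid
Rule 2: /e/ before nasal /n/ → [ẽ]
Rule 2: /u/ before nasal /m/ → [ũ]

[tẽndidkitsũmbid]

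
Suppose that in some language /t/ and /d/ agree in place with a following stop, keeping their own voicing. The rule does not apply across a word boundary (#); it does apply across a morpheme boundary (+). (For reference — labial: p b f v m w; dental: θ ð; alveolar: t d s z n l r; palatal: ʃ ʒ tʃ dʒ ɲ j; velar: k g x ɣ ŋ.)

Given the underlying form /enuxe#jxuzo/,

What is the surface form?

no segment meets the rule's conditions; no change.

[enuxe#jxuzo]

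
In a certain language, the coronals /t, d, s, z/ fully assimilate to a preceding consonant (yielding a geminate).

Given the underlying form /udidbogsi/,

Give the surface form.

/s/ after /g/ → [g] (total assimilation)

[udidboggi]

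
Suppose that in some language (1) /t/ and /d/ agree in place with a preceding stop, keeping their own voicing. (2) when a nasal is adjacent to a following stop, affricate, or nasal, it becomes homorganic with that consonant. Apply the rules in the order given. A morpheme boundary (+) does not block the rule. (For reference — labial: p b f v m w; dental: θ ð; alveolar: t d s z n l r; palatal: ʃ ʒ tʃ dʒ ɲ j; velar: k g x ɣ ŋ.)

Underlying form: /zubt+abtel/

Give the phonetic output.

[zubp+abpel]

Rule 1: /t/ after /b/ (labial) → [p]
Rule 1: /t/ after /b/ (labial) → [p]
After rule 1: zubp+abpel
Rule 2: no segment meets the rule's conditions; no change.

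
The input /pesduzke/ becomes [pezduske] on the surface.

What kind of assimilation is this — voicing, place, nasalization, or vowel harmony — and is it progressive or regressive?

/s/→[z] /z/→[s].
Each target copies a feature from the following segment, so the direction is regressive.

voicing assimilation, regressive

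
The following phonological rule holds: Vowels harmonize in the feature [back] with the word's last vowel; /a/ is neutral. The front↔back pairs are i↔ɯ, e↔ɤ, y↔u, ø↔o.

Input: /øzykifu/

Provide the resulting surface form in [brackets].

[ozukɯfu]

/ø/ harmonizes with /u/ ([+back]) → [o]
/y/ harmonizes with /u/ ([+back]) → [u]
/i/ harmonizes with /u/ ([+back]) → [ɯ]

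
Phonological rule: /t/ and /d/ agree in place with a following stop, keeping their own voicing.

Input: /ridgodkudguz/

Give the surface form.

[riggogkugguz]

/d/ before /g/ (velar) → [g]
/d/ before /k/ (velar) → [g]
/d/ before /g/ (velar) → [g]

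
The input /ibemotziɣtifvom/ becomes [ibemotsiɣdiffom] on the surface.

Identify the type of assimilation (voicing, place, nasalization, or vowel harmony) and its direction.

voicing assimilation, progressive

/z/→[s] /t/→[d] /v/→[f].
Each target copies a feature from the preceding segment, so the direction is progressive.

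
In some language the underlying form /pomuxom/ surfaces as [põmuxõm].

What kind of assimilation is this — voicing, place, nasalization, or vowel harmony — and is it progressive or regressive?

/o/→[õ] /o/→[õ].
Each target copies a feature from the following segment, so the direction is regressive.

nasalization, regressive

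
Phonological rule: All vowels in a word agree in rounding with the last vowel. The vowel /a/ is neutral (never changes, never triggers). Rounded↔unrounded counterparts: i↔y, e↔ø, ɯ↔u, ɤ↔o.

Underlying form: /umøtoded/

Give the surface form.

/u/ harmonizes with /e/ ([-round]) → [ɯ]
/ø/ harmonizes with /e/ ([-round]) → [e]
/o/ harmonizes with /e/ ([-round]) → [ɤ]

[ɯmetɤded]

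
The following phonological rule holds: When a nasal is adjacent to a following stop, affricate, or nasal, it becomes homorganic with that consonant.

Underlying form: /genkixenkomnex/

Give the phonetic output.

[geŋkixeŋkonnex]

/n/ before /k/ (velar) → [ŋ]
/n/ before /k/ (velar) → [ŋ]
/m/ before /n/ (alveolar) → [n]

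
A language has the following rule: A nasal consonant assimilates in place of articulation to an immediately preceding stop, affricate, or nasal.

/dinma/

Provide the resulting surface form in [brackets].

[dinna]

/m/ after /n/ (alveolar) → [n]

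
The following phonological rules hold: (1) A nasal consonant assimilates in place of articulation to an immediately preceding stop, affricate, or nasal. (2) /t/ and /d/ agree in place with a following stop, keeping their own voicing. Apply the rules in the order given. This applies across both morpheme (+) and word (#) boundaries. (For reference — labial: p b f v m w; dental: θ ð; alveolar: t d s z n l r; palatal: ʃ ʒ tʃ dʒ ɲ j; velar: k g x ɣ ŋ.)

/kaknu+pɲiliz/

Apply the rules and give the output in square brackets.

Rule 1: /n/ after /k/ (velar) → [ŋ]
Rule 1: /ɲ/ after /p/ (labial) → [m]
After rule 1: kakŋu+pmiliz
Rule 2: no segment meets the rule's conditions; no change.

[kakŋu+pmiliz]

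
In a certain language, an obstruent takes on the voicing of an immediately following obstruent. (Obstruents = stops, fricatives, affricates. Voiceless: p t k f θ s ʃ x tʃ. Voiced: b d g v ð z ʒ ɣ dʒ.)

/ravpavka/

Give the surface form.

/v/ before /p/ (voiceless) → [f]
/v/ before /k/ (voiceless) → [f]

[rafpafka]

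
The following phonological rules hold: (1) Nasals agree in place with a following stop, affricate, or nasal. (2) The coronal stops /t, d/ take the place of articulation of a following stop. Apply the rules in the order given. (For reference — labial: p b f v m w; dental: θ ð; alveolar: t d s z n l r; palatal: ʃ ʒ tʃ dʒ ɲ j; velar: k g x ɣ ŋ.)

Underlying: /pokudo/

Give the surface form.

Rule 1: no segment meets the rule's conditions; no change.
After rule 1: pokudo
Rule 2: no segment meets the rule's conditions; no change.

[pokudo]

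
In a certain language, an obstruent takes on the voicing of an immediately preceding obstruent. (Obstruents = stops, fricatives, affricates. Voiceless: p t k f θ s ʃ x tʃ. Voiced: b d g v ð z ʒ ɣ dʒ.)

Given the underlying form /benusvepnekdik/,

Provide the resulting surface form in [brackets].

[benusfepnektik]

/v/ after /s/ (voiceless) → [f]
/d/ after /k/ (voiceless) → [t]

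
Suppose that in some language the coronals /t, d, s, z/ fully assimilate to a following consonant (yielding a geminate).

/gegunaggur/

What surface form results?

no segment meets the rule's conditions; no change.

[gegunaggur]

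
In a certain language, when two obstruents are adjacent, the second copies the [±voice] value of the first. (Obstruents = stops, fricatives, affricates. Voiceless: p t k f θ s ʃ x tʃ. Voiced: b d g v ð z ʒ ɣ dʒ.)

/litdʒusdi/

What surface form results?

[littʃusti]

/dʒ/ after /t/ (voiceless) → [tʃ]
/d/ after /s/ (voiceless) → [t]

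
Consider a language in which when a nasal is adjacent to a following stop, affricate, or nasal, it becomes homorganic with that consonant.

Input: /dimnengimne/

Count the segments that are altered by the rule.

/m/ before /n/ (alveolar) → [n]
/n/ before /g/ (velar) → [ŋ]
/m/ before /n/ (alveolar) → [n]
3 segments change.

3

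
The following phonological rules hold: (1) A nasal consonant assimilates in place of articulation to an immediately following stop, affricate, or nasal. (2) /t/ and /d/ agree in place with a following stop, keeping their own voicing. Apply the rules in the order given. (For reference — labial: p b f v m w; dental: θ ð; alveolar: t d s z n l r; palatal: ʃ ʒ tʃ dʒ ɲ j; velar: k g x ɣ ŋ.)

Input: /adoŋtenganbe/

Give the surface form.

Rule 1: /ŋ/ before /t/ (alveolar) → [n]
Rule 1: /n/ before /g/ (velar) → [ŋ]
Rule 1: /n/ before /b/ (labial) → [m]
After rule 1: adonteŋgambe
Rule 2: no segment meets the rule's conditions; no change.

[adonteŋgambe]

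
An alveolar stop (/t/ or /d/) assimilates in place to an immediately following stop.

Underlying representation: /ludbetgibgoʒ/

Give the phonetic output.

/d/ before /b/ (labial) → [b]
/t/ before /g/ (velar) → [k]

[lubbekgibgoʒ]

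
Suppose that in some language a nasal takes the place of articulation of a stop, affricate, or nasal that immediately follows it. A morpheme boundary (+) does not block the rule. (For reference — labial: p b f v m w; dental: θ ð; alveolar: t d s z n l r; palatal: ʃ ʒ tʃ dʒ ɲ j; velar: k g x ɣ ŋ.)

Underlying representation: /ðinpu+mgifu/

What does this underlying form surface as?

/n/ before /p/ (labial) → [m]
/m/ before /g/ (velar) → [ŋ]

[ðimpu+ŋgifu]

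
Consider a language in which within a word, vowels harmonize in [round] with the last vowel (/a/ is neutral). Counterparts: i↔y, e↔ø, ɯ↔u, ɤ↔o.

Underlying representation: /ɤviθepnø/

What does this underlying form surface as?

/ɤ/ harmonizes with /ø/ ([+round]) → [o]
/i/ harmonizes with /ø/ ([+round]) → [y]
/e/ harmonizes with /ø/ ([+round]) → [ø]

[ovyθøpnø]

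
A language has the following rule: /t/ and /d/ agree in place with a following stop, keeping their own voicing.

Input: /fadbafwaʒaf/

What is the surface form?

[fabbafwaʒaf]

/d/ before /b/ (labial) → [b]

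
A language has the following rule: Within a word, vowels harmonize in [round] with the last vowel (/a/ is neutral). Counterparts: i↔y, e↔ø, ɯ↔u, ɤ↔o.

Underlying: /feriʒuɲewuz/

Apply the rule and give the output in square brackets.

[føryʒuɲøwuz]

/e/ harmonizes with /u/ ([+round]) → [ø]
/i/ harmonizes with /u/ ([+round]) → [y]
/e/ harmonizes with /u/ ([+round]) → [ø]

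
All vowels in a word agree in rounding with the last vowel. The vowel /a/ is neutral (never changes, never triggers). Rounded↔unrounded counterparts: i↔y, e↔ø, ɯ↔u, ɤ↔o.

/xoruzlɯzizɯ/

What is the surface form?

/o/ harmonizes with /ɯ/ ([-round]) → [ɤ]
/u/ harmonizes with /ɯ/ ([-round]) → [ɯ]

[xɤrɯzlɯzizɯ]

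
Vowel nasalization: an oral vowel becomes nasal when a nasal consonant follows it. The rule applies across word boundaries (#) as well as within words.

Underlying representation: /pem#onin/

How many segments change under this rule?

3

/e/ before nasal /m/ → [ẽ]
/o/ before nasal /n/ → [õ]
/i/ before nasal /n/ → [ĩ]
3 segments change.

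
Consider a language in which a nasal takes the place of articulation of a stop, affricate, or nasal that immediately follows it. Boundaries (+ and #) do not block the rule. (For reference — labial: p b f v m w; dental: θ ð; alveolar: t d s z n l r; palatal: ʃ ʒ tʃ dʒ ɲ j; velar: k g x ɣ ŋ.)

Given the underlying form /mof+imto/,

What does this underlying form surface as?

[mof+into]

/m/ before /t/ (alveolar) → [n]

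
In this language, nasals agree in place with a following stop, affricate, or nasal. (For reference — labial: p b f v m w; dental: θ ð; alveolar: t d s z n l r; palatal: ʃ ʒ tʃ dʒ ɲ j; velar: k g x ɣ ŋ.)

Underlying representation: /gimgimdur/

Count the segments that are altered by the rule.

/m/ before /g/ (velar) → [ŋ]
/m/ before /d/ (alveolar) → [n]
2 segments change.

2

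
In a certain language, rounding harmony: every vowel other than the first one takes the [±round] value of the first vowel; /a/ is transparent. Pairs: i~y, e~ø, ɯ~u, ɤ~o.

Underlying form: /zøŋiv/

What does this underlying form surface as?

/i/ harmonizes with /ø/ ([+round]) → [y]

[zøŋyv]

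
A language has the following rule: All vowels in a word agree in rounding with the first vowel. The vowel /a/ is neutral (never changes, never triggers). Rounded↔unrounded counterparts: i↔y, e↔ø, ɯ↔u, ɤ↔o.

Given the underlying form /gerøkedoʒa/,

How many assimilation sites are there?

/ø/ harmonizes with /e/ ([-round]) → [e]
/o/ harmonizes with /e/ ([-round]) → [ɤ]
2 segments change.

2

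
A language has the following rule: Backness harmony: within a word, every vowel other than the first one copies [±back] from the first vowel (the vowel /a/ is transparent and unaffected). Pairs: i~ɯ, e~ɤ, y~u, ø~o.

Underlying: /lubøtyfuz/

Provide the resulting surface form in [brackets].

/ø/ harmonizes with /u/ ([+back]) → [o]
/y/ harmonizes with /u/ ([+back]) → [u]

[lubotufuz]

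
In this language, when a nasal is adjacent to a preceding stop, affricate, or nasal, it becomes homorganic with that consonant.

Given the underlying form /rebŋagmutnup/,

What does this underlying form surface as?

[rebmagŋutnup]

/ŋ/ after /b/ (labial) → [m]
/m/ after /g/ (velar) → [ŋ]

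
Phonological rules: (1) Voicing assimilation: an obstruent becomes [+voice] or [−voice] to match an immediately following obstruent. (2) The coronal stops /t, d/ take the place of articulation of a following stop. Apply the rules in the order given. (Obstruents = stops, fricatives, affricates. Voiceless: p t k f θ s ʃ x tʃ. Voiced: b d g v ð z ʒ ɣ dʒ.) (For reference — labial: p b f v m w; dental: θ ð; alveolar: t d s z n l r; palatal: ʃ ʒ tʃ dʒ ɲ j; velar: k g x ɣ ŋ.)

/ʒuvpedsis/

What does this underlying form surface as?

Rule 1: /v/ before /p/ (voiceless) → [f]
Rule 1: /d/ before /s/ (voiceless) → [t]
After rule 1: ʒufpetsis
Rule 2: no segment meets the rule's conditions; no change.

[ʒufpetsis]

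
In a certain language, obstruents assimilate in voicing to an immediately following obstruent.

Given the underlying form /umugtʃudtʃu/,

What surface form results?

/g/ before /tʃ/ (voiceless) → [k]
/d/ before /tʃ/ (voiceless) → [t]

[umuktʃuttʃu]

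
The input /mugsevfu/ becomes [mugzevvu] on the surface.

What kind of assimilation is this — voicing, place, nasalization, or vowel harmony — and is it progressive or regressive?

voicing assimilation, progressive

/s/→[z] /f/→[v].
Each target copies a feature from the preceding segment, so the direction is progressive.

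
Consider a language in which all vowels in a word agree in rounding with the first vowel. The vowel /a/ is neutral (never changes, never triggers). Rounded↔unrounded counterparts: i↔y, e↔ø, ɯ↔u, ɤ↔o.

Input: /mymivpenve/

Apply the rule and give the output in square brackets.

[mymyvpønvø]

/i/ harmonizes with /y/ ([+round]) → [y]
/e/ harmonizes with /y/ ([+round]) → [ø]
/e/ harmonizes with /y/ ([+round]) → [ø]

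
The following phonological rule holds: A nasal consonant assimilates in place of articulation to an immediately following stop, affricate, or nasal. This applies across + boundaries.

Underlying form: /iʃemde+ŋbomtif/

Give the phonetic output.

/m/ before /d/ (alveolar) → [n]
/ŋ/ before /b/ (labial) → [m]
/m/ before /t/ (alveolar) → [n]

[iʃende+mbontif]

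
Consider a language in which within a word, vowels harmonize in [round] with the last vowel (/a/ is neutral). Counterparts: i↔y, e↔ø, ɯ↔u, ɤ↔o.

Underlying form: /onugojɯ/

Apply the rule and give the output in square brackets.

[ɤnɯgɤjɯ]

/o/ harmonizes with /ɯ/ ([-round]) → [ɤ]
/u/ harmonizes with /ɯ/ ([-round]) → [ɯ]
/o/ harmonizes with /ɯ/ ([-round]) → [ɤ]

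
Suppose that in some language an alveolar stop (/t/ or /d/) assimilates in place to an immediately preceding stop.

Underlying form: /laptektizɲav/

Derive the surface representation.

/t/ after /p/ (labial) → [p]
/t/ after /k/ (velar) → [k]

[lappekkizɲav]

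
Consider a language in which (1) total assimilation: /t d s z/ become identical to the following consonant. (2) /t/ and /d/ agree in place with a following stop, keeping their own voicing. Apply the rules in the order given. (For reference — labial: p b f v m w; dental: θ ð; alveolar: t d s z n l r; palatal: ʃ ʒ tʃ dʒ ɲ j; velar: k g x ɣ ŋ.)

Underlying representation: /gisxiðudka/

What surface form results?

[gixxiðukka]

Rule 1: /s/ before /x/ → [x] (total assimilation)
Rule 1: /d/ before /k/ → [k] (total assimilation)
After rule 1: gixxiðukka
Rule 2: no segment meets the rule's conditions; no change.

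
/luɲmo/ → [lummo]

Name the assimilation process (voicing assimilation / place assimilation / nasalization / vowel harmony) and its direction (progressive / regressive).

place assimilation, regressive

/ɲ/→[m].
Each target copies a feature from the following segment, so the direction is regressive.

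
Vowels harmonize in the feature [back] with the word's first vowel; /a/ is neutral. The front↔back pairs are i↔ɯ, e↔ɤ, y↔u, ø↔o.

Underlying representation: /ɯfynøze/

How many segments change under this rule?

/y/ harmonizes with /ɯ/ ([+back]) → [u]
/ø/ harmonizes with /ɯ/ ([+back]) → [o]
/e/ harmonizes with /ɯ/ ([+back]) → [ɤ]
3 segments change.

3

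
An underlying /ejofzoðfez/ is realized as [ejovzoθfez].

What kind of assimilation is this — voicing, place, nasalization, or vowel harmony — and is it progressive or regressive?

/f/→[v] /ð/→[θ].
Each target copies a feature from the following segment, so the direction is regressive.

voicing assimilation, regressive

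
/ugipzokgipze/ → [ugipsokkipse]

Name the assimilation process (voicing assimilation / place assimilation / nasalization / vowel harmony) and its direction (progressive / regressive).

voicing assimilation, progressive

/z/→[s] /g/→[k] /z/→[s].
Each target copies a feature from the preceding segment, so the direction is progressive.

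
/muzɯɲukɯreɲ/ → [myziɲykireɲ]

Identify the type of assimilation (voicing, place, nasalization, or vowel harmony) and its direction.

/u/→[y] /ɯ/→[i] /u/→[y] /ɯ/→[i].
Vowels agree with the last vowel, so the harmony is regressive.

vowel harmony, regressive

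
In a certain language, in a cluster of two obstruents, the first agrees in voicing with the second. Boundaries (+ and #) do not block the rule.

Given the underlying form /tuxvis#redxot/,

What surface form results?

[tuɣvis#retxot]

/x/ before /v/ (voiced) → [ɣ]
/d/ before /x/ (voiceless) → [t]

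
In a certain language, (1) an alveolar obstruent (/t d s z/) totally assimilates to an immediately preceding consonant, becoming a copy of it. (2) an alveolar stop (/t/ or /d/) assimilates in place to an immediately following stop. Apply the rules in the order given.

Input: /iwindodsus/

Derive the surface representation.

Rule 1: /d/ after /n/ → [n] (total assimilation)
Rule 1: /s/ after /d/ → [d] (total assimilation)
After rule 1: iwinnoddus
Rule 2: no segment meets the rule's conditions; no change.

[iwinnoddus]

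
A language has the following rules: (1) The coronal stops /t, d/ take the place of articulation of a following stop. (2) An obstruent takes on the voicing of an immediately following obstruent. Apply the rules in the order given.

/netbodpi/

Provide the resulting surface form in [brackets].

[nebboppi]

Rule 1: /t/ before /b/ (labial) → [p]
Rule 1: /d/ before /p/ (labial) → [b]
After rule 1: nepbobpi
Rule 2: /p/ before /b/ (voiced) → [b]
Rule 2: /b/ before /p/ (voiceless) → [p]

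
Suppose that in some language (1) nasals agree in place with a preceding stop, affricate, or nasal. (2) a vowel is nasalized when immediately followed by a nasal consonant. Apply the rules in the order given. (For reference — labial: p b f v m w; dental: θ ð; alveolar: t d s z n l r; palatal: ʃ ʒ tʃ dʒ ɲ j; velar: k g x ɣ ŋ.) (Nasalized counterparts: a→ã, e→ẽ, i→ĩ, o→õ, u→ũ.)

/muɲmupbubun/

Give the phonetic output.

[mũɲɲupbubũn]

Rule 1: /m/ after /ɲ/ (palatal) → [ɲ]
After rule 1: muɲɲupbubun
Rule 2: /u/ before nasal /ɲ/ → [ũ]
Rule 2: /u/ before nasal /n/ → [ũ]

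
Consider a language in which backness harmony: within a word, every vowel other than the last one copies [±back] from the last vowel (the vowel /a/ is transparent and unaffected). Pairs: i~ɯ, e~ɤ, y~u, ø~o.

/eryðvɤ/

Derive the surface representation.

/e/ harmonizes with /ɤ/ ([+back]) → [ɤ]
/y/ harmonizes with /ɤ/ ([+back]) → [u]

[ɤruðvɤ]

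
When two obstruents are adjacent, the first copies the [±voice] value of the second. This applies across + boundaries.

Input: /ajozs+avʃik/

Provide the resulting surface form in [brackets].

/z/ before /s/ (voiceless) → [s]
/v/ before /ʃ/ (voiceless) → [f]

[ajoss+afʃik]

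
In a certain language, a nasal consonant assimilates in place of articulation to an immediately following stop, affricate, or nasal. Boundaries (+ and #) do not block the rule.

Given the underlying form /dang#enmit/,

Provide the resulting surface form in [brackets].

[daŋg#emmit]

/n/ before /g/ (velar) → [ŋ]
/n/ before /m/ (labial) → [m]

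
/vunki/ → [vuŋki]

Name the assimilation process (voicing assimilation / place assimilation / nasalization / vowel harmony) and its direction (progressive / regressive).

place assimilation, regressive

/n/→[ŋ].
Each target copies a feature from the following segment, so the direction is regressive.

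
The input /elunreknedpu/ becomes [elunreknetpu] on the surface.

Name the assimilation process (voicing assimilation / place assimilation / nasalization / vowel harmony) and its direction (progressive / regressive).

voicing assimilation, regressive

/d/→[t].
Each target copies a feature from the following segment, so the direction is regressive.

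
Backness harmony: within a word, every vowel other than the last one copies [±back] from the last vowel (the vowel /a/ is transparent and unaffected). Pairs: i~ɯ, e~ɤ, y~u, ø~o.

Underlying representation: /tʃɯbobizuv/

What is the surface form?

[tʃɯbobɯzuv]

/i/ harmonizes with /u/ ([+back]) → [ɯ]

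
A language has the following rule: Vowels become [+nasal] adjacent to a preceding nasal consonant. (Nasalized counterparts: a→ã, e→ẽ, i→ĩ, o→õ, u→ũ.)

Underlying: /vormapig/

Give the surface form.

[vormãpig]

/a/ after nasal /m/ → [ã]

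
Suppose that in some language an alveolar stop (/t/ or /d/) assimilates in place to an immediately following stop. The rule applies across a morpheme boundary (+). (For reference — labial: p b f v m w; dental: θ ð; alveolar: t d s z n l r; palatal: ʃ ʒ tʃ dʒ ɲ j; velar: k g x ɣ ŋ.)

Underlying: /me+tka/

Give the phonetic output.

[me+kka]

/t/ before /k/ (velar) → [k]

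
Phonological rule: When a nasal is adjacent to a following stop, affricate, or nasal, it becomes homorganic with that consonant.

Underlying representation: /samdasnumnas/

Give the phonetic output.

/m/ before /d/ (alveolar) → [n]
/m/ before /n/ (alveolar) → [n]

[sandasnunnas]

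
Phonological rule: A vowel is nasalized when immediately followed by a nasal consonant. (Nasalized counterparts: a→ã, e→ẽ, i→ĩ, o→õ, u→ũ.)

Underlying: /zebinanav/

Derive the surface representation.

/i/ before nasal /n/ → [ĩ]
/a/ before nasal /n/ → [ã]

[zebĩnãnav]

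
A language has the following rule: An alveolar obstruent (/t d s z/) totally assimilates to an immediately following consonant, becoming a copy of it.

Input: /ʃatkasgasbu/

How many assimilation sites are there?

3

/t/ before /k/ → [k] (total assimilation)
/s/ before /g/ → [g] (total assimilation)
/s/ before /b/ → [b] (total assimilation)
3 segments change.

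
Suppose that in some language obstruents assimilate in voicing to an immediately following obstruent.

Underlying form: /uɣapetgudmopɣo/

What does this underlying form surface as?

/t/ before /g/ (voiced) → [d]
/p/ before /ɣ/ (voiced) → [b]

[uɣapedgudmobɣo]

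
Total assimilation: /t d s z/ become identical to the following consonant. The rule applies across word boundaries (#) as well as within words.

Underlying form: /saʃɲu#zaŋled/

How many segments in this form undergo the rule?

No segment meets the rule's conditions.

0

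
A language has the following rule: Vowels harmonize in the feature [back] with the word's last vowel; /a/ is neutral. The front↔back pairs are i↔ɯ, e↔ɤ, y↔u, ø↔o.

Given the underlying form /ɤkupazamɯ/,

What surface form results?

no segment meets the rule's conditions; no change.

[ɤkupazamɯ]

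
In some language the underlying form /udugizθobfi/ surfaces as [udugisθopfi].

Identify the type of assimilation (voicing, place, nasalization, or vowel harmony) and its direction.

voicing assimilation, regressive

/z/→[s] /b/→[p].
Each target copies a feature from the following segment, so the direction is regressive.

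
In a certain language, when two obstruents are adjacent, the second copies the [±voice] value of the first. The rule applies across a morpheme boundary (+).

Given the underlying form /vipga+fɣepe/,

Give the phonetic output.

/g/ after /p/ (voiceless) → [k]
/ɣ/ after /f/ (voiceless) → [x]

[vipka+fxepe]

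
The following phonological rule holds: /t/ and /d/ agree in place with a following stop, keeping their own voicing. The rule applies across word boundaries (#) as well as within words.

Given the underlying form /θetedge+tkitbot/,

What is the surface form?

/d/ before /g/ (velar) → [g]
/t/ before /k/ (velar) → [k]
/t/ before /b/ (labial) → [p]

[θetegge+kkipbot]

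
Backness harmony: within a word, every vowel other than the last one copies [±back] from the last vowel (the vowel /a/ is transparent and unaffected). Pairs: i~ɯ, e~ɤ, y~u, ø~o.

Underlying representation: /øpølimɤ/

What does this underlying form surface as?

[opolɯmɤ]

/ø/ harmonizes with /ɤ/ ([+back]) → [o]
/ø/ harmonizes with /ɤ/ ([+back]) → [o]
/i/ harmonizes with /ɤ/ ([+back]) → [ɯ]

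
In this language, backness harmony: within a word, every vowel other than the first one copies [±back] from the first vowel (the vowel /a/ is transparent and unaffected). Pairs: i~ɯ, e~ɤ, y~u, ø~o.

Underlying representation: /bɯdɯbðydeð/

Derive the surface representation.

/y/ harmonizes with /ɯ/ ([+back]) → [u]
/e/ harmonizes with /ɯ/ ([+back]) → [ɤ]

[bɯdɯbðudɤð]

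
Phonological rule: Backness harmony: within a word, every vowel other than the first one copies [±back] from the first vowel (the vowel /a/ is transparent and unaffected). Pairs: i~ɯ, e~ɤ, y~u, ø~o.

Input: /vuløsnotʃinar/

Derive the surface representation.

/ø/ harmonizes with /u/ ([+back]) → [o]
/i/ harmonizes with /u/ ([+back]) → [ɯ]

[vulosnotʃɯnar]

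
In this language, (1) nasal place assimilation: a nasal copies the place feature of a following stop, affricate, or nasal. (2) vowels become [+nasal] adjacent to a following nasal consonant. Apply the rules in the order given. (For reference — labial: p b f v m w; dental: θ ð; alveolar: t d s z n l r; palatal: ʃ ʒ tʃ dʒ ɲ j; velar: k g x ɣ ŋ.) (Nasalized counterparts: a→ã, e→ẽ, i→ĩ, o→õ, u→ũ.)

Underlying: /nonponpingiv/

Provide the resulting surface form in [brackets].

Rule 1: /n/ before /p/ (labial) → [m]
Rule 1: /n/ before /p/ (labial) → [m]
Rule 1: /n/ before /g/ (velar) → [ŋ]
After rule 1: nompompiŋgiv
Rule 2: /o/ before nasal /m/ → [õ]
Rule 2: /o/ before nasal /m/ → [õ]
Rule 2: /i/ before nasal /ŋ/ → [ĩ]

[nõmpõmpĩŋgiv]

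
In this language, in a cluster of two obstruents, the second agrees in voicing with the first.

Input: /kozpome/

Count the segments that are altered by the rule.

1

/p/ after /z/ (voiced) → [b]
1 segment changes.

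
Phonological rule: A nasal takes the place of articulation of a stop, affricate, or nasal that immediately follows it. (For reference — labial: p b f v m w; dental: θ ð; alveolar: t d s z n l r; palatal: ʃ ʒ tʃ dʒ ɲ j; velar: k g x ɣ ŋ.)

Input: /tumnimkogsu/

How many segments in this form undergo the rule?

/m/ before /n/ (alveolar) → [n]
/m/ before /k/ (velar) → [ŋ]
2 segments change.

2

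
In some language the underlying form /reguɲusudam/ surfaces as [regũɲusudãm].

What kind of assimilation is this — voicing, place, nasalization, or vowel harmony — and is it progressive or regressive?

nasalization, regressive

/u/→[ũ] /a/→[ã].
Each target copies a feature from the following segment, so the direction is regressive.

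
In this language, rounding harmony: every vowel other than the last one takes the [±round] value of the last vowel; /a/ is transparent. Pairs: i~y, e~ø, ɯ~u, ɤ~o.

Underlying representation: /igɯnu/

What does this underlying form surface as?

[ygunu]

/i/ harmonizes with /u/ ([+round]) → [y]
/ɯ/ harmonizes with /u/ ([+round]) → [u]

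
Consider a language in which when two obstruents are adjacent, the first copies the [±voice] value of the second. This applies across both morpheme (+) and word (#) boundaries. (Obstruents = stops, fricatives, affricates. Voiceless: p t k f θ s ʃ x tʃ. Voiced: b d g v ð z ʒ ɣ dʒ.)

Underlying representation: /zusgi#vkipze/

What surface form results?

[zuzgi#fkibze]

/s/ before /g/ (voiced) → [z]
/v/ before /k/ (voiceless) → [f]
/p/ before /z/ (voiced) → [b]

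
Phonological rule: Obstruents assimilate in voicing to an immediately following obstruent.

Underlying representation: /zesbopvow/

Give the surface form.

/s/ before /b/ (voiced) → [z]
/p/ before /v/ (voiced) → [b]

[zezbobvow]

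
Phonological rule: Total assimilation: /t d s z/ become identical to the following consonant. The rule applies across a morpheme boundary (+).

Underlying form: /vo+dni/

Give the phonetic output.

[vo+nni]

/d/ before /n/ → [n] (total assimilation)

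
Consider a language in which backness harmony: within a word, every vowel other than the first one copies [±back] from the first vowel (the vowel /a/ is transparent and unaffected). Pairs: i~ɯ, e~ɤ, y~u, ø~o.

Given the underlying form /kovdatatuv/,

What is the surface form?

no segment meets the rule's conditions; no change.

[kovdatatuv]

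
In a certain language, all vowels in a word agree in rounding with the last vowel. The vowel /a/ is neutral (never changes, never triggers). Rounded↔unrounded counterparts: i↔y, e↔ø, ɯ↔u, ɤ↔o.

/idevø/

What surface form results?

/i/ harmonizes with /ø/ ([+round]) → [y]
/e/ harmonizes with /ø/ ([+round]) → [ø]

[ydøvø]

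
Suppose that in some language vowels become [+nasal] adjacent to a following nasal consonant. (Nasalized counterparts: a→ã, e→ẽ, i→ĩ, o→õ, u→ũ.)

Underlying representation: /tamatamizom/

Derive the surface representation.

/a/ before nasal /m/ → [ã]
/a/ before nasal /m/ → [ã]
/o/ before nasal /m/ → [õ]

[tãmatãmizõm]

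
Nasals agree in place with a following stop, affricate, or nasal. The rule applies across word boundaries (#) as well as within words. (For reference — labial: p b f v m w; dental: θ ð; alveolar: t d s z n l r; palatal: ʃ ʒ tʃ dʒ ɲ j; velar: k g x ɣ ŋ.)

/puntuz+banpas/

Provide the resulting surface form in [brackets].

[puntuz+bampas]

/n/ before /p/ (labial) → [m]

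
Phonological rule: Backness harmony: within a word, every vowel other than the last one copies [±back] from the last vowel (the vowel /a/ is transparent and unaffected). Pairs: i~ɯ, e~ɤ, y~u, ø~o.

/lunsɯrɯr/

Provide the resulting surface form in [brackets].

[lunsɯrɯr]

no segment meets the rule's conditions; no change.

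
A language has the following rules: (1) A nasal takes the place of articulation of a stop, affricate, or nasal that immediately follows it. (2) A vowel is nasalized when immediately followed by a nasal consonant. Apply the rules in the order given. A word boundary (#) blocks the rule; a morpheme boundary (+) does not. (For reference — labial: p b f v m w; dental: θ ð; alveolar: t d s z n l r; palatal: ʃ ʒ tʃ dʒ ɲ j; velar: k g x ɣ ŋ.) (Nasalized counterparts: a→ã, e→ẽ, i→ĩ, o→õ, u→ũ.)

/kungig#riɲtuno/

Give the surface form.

Rule 1: /n/ before /g/ (velar) → [ŋ]
Rule 1: /ɲ/ before /t/ (alveolar) → [n]
After rule 1: kuŋgig#rintuno
Rule 2: /u/ before nasal /ŋ/ → [ũ]
Rule 2: /i/ before nasal /n/ → [ĩ]
Rule 2: /u/ before nasal /n/ → [ũ]

[kũŋgig#rĩntũno]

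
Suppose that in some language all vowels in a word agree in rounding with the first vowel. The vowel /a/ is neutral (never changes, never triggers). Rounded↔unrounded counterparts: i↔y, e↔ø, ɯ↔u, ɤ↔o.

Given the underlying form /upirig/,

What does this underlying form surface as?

[upyryg]

/i/ harmonizes with /u/ ([+round]) → [y]
/i/ harmonizes with /u/ ([+round]) → [y]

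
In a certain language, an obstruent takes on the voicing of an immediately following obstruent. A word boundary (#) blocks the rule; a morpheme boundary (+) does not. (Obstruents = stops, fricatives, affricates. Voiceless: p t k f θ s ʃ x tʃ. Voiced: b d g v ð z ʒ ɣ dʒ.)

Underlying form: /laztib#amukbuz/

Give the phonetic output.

[lastib#amugbuz]

/z/ before /t/ (voiceless) → [s]
/k/ before /b/ (voiced) → [g]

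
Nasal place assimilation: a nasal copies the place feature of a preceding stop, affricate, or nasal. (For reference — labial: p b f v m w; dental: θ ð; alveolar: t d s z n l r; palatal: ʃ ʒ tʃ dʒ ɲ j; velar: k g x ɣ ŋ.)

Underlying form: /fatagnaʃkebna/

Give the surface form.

[fatagŋaʃkebma]

/n/ after /g/ (velar) → [ŋ]
/n/ after /b/ (labial) → [m]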